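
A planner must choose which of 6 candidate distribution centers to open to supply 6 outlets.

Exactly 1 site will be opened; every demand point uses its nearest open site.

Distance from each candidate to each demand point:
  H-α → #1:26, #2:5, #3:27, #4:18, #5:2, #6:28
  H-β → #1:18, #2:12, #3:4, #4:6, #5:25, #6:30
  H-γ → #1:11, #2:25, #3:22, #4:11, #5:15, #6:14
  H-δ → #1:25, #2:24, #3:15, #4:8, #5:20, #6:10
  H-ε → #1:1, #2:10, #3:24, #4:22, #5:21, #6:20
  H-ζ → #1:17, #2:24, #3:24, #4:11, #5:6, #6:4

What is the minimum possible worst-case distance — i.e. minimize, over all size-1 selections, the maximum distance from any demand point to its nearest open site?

24

Open {H-ε}.
  Farthest demand point is #3 at distance 24 (to H-ε); all others are ≤ 24.
With {H-ζ} the worst case is 24.
With {H-γ} the worst case is 25.
No size-1 selection achieves below 24.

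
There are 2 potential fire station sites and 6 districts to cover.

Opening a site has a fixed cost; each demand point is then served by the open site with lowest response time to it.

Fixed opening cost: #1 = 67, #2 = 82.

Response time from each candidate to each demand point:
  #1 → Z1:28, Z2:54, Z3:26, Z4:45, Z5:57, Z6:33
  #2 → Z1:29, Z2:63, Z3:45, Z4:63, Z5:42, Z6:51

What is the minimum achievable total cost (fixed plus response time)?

Open {#1}: assign each demand point to its cheapest open site.
  Z1→#1 28, Z2→#1 54, Z3→#1 26, Z4→#1 45, Z5→#1 57, Z6→#1 33
  response time 243, fixed 67 → total 310.
Compare {#2}: response time 293 + fixed 82 = 375.
Compare {#1, #2}: response time 228 + fixed 149 = 377.

310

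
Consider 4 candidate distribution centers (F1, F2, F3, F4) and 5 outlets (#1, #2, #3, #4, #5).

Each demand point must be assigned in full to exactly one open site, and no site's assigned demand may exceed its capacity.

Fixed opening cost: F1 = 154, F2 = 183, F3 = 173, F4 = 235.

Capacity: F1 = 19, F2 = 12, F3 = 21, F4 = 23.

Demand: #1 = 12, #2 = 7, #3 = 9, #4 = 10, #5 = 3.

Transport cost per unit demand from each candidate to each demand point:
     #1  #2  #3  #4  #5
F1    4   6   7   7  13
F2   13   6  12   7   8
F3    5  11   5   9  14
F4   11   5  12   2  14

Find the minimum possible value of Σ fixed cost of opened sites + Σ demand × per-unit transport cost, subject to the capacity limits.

Open {F3, F4}; cheapest assignment that respects the capacities:
  F3 (cap 21, load 21): #1, #3 — cost 12×5 + 9×5 = 105
  F4 (cap 23, load 20): #2, #4, #5 — cost 7×5 + 10×2 + 3×14 = 97
  Shipping 202, fixed 408 → total 610.
  Any other capacity-feasible assignment to {F3, F4} ships for at least 202.
Compare {F1, F4}: its best feasible assignment gives total 649.
Compare {F1, F3, F4}: its best feasible assignment gives total 749.
Every other set of open sites that can feasibly serve all demand totals ≥ 649 even under its best assignment. Minimum: 610.

610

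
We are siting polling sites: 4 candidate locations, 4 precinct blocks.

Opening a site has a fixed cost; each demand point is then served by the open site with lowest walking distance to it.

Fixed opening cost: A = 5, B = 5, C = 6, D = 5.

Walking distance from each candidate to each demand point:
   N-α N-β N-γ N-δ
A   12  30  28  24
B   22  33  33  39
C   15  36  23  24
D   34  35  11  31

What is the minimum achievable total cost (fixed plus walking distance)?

Open {A, D}: assign each demand point to its cheapest open site.
  N-α→A 12, N-β→A 30, N-γ→D 11, N-δ→A 24
  walking distance 77, fixed 10 → total 87.
Compare {A, B, D}: walking distance 77 + fixed 15 = 92.
Compare {A, C, D}: walking distance 77 + fixed 16 = 93.
Compare {C, D}: walking distance 85 + fixed 11 = 96.
All other subsets cost ≥ 92. Minimum total cost: 87.

87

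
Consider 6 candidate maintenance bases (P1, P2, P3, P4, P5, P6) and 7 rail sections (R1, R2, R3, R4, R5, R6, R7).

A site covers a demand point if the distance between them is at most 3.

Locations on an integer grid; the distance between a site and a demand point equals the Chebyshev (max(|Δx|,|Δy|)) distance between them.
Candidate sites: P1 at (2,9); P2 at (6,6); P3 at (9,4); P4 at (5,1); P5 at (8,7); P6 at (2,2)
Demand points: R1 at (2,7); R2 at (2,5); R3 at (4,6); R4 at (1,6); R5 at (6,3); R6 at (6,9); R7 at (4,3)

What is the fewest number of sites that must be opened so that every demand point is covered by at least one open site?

3

Coverage sets (demand points within 3 of each site):
  P1: {R1, R3, R4}
  P2: {R3, R5, R6, R7}
  P3: {R5}
  P4: {R5, R7}
  P5: {R6}
  P6: {R2, R7}
No 2 sites suffice: every size-2 union leaves at least one demand point uncovered.
But {P1, P2, P6} covers everything, so the minimum is 3.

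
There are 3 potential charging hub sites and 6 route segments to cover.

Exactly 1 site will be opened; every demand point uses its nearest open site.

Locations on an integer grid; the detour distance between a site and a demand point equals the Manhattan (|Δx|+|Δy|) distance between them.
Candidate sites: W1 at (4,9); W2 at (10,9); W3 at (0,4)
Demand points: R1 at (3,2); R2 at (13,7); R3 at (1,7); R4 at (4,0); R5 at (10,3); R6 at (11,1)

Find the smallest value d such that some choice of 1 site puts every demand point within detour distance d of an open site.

Open {W1}.
  Farthest demand point is R6 at detour distance 15 (to W1); all others are ≤ 15.
With {W2} the worst case is 15.
With {W3} the worst case is 16.
No size-1 selection achieves below 15.

15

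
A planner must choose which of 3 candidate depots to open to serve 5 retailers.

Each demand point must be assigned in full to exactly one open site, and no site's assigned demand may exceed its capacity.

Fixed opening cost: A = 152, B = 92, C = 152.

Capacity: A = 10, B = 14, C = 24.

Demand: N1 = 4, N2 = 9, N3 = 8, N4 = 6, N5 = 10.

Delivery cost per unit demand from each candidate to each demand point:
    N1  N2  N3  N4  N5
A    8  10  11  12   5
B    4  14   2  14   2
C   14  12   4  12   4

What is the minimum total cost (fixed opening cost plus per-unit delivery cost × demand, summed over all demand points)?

Open {B, C}; cheapest assignment that respects the capacities:
  B (cap 14, load 14): N1, N5 — cost 4×4 + 10×2 = 36
  C (cap 24, load 23): N2, N3, N4 — cost 9×12 + 8×4 + 6×12 = 212
  Shipping 248, fixed 244 → total 492.
  Any other capacity-feasible assignment to {B, C} ships for at least 248.
Compare {A, B, C}: its best feasible assignment gives total 626.
Every other set of open sites that can feasibly serve all demand totals ≥ 626 even under its best assignment. Minimum: 492.

492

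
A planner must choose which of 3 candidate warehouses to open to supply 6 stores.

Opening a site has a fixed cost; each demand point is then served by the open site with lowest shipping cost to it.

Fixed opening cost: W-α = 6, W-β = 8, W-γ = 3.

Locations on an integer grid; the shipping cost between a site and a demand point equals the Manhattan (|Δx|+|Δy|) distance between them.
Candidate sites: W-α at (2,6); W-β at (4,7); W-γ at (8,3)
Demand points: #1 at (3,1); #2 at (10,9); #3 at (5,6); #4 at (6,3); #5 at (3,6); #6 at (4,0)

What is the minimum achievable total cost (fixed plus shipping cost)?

Open {W-α, W-γ}: assign each demand point to its cheapest open site.
  #1→W-α 6, #2→W-γ 8, #3→W-α 3, #4→W-γ 2, #5→W-α 1, #6→W-γ 7
  shipping cost 27, fixed 9 → total 36.
Compare {W-β, W-γ}: shipping cost 28 + fixed 11 = 39.
Compare {W-β}: shipping cost 32 + fixed 8 = 40.
Compare {W-γ}: shipping cost 38 + fixed 3 = 41.
All other subsets cost ≥ 39. Minimum total cost: 36.

36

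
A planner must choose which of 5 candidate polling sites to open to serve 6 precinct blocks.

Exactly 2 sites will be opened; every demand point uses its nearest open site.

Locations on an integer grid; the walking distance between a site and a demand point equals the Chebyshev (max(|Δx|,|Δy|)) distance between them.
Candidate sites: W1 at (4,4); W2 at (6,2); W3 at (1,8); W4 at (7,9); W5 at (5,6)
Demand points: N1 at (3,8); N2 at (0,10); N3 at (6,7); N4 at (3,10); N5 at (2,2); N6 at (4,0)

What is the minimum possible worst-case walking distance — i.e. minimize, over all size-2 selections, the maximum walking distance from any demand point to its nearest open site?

Open {W1, W3}.
  Farthest demand point is N6 at walking distance 4 (to W1); all others are ≤ 4.
With {W1, W5} the worst case is 5.
With {W2, W3} the worst case is 5.
No size-2 selection achieves below 4.

4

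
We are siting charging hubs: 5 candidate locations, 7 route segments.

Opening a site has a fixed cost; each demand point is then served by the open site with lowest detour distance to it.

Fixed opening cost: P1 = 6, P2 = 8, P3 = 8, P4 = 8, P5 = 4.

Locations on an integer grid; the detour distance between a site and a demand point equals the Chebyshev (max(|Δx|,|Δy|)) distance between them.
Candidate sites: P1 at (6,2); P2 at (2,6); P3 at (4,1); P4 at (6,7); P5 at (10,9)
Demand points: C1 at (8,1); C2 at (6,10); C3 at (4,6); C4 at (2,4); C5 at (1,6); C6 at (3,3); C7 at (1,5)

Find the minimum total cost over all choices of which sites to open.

Open {P2}: assign each demand point to its cheapest open site.
  C1→P2 6, C2→P2 4, C3→P2 2, C4→P2 2, C5→P2 1, C6→P2 3, C7→P2 1
  detour distance 19, fixed 8 → total 27.
Compare {P1, P2}: detour distance 15 + fixed 14 = 29.
Compare {P2, P5}: detour distance 19 + fixed 12 = 31.
Compare {P2, P3}: detour distance 16 + fixed 16 = 32.
All other subsets cost ≥ 29. Minimum total cost: 27.

27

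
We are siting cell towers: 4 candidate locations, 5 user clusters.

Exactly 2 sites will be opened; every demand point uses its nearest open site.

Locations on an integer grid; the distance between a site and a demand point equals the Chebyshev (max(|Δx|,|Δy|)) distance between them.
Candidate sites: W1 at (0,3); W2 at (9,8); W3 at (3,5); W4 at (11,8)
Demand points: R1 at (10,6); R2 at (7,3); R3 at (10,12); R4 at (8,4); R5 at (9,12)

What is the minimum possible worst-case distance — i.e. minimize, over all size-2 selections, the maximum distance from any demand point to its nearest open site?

Open {W2, W3}.
  Farthest demand point is R2 at distance 4 (to W3); all others are ≤ 4.
With {W3, W4} the worst case is 4.
With {W1, W2} the worst case is 5.
No size-2 selection achieves below 4.

4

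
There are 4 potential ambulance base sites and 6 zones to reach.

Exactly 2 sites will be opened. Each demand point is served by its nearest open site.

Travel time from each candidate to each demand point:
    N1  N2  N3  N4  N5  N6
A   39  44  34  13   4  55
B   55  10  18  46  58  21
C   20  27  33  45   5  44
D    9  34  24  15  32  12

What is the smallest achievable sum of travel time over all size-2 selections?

Open {C, D}.
  N1→D 9, N2→C 27, N3→D 24, N4→D 15, N5→C 5, N6→D 12  ⇒ total 92.
Compare {A, D}: total 96.
Compare {B, D}: total 96.
No size-2 selection does better; minimum is 92.

92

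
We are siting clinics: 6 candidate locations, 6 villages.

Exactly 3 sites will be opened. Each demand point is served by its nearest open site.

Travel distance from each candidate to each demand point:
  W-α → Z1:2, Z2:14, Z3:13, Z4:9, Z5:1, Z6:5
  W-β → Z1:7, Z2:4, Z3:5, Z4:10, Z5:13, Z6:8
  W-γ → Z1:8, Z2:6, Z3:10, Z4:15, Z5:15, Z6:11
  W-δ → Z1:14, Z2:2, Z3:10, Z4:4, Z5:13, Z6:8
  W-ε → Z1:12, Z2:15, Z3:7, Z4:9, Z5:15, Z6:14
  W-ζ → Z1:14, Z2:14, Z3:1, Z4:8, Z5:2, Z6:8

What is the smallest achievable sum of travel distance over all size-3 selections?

Open {W-α, W-δ, W-ζ}.
  Z1→W-α 2, Z2→W-δ 2, Z3→W-ζ 1, Z4→W-δ 4, Z5→W-α 1, Z6→W-α 5  ⇒ total 15.
Compare {W-α, W-β, W-δ}: total 19.
Compare {W-α, W-β, W-ζ}: total 21.
No size-3 selection does better; minimum is 15.

15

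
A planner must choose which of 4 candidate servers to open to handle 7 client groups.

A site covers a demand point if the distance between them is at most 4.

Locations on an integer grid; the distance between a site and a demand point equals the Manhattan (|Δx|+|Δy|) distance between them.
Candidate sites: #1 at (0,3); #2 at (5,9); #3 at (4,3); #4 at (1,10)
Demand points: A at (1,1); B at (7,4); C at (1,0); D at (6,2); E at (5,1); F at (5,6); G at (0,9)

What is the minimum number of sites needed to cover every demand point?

3

Coverage sets (demand points within 4 of each site):
  #1: {A, C}
  #2: {F}
  #3: {B, D, E, F}
  #4: {G}
No 2 sites suffice: every size-2 union leaves at least one demand point uncovered.
But {#1, #3, #4} covers everything, so the minimum is 3.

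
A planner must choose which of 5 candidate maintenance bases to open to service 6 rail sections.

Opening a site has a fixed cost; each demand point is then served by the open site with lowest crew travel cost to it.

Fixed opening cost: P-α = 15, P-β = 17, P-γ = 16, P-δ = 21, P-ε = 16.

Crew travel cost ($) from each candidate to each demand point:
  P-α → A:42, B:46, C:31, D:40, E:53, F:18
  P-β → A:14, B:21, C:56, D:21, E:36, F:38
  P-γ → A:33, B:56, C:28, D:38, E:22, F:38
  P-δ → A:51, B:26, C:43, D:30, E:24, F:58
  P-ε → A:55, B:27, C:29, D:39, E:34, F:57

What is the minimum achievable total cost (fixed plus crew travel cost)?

172

Open {P-α, P-β, P-γ}: assign each demand point to its cheapest open site.
  A→P-β 14, B→P-β 21, C→P-γ 28, D→P-β 21, E→P-γ 22, F→P-α 18
  crew travel cost 124, fixed 48 → total 172.
Compare {P-α, P-β}: crew travel cost 141 + fixed 32 = 173.
Compare {P-β, P-γ}: crew travel cost 144 + fixed 33 = 177.
Compare {P-α, P-β, P-δ}: crew travel cost 129 + fixed 53 = 182.
All other subsets cost ≥ 173. Minimum total cost: 172.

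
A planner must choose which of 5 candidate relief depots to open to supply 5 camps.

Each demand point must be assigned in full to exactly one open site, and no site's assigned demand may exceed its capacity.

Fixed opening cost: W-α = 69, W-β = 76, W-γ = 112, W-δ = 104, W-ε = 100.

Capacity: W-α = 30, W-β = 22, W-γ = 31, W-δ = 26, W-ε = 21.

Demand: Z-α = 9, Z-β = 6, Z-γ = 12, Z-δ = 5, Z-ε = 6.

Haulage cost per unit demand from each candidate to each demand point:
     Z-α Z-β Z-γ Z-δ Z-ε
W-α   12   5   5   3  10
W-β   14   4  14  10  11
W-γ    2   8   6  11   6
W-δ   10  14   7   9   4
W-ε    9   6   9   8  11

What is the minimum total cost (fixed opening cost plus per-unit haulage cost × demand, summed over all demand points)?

340

Open {W-α, W-γ}; cheapest assignment that respects the capacities:
  W-α (cap 30, load 23): Z-β, Z-γ, Z-δ — cost 6×5 + 12×5 + 5×3 = 105
  W-γ (cap 31, load 15): Z-α, Z-ε — cost 9×2 + 6×6 = 54
  Shipping 159, fixed 181 → total 340.
  Any other capacity-feasible assignment to {W-α, W-γ} ships for at least 159.
Compare {W-β, W-γ}: its best feasible assignment gives total 388.
Compare {W-α, W-δ}: its best feasible assignment gives total 392.
Every other set of open sites that can feasibly serve all demand totals ≥ 388 even under its best assignment. Minimum: 340.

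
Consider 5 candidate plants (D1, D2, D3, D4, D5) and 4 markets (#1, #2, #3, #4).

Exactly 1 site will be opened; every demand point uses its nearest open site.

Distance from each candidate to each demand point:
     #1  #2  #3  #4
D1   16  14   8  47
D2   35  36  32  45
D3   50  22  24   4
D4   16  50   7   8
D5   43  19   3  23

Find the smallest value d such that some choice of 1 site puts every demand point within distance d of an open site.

Open {D5}.
  Farthest demand point is #1 at distance 43 (to D5); all others are ≤ 43.
With {D2} the worst case is 45.
With {D1} the worst case is 47.
No size-1 selection achieves below 43.

43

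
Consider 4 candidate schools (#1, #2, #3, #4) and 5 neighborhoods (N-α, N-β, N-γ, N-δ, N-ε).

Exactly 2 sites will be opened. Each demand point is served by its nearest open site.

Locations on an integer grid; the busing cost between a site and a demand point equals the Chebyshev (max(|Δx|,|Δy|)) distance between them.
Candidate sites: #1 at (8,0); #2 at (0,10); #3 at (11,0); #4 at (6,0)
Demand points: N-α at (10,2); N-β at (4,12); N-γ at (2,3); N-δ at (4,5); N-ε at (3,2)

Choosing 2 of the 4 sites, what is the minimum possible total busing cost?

Open {#2, #4}.
  N-α→#4 4, N-β→#2 4, N-γ→#4 4, N-δ→#2 5, N-ε→#4 3  ⇒ total 20.
Compare {#1, #2}: total 22.
Compare {#1, #4}: total 26.
No size-2 selection does better; minimum is 20.

20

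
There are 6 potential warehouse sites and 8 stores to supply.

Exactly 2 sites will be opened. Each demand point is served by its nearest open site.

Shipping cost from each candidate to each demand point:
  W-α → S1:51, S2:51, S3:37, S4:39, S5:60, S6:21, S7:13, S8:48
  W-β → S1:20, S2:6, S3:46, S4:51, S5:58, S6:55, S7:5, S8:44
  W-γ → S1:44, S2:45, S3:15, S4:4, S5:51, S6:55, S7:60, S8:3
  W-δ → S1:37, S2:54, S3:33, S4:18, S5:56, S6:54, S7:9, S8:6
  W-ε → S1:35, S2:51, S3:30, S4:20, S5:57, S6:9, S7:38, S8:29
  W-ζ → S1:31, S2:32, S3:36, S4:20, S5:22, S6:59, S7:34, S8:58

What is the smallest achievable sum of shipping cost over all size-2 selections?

Open {W-β, W-γ}.
  S1→W-β 20, S2→W-β 6, S3→W-γ 15, S4→W-γ 4, S5→W-γ 51, S6→W-β 55, S7→W-β 5, S8→W-γ 3  ⇒ total 159.
Compare {W-β, W-ε}: total 176.
Compare {W-α, W-γ}: total 196.
No size-2 selection does better; minimum is 159.

159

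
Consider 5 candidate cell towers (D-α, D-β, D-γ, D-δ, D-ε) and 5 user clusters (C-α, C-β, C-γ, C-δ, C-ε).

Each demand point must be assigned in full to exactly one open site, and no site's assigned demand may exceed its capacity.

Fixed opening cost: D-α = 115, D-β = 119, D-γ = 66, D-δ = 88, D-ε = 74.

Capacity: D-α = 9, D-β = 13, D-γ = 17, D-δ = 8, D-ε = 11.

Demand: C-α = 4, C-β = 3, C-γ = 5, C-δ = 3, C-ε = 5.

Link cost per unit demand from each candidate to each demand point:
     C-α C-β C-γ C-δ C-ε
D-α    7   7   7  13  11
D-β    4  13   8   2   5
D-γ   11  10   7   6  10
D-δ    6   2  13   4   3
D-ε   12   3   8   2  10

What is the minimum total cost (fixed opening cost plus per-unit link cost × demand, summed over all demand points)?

272

Open {D-γ, D-δ}; cheapest assignment that respects the capacities:
  D-γ (cap 17, load 12): C-α, C-γ, C-δ — cost 4×11 + 5×7 + 3×6 = 97
  D-δ (cap 8, load 8): C-β, C-ε — cost 3×2 + 5×3 = 21
  Shipping 118, fixed 154 → total 272.
  Any other capacity-feasible assignment to {D-γ, D-δ} ships for at least 118.
Compare {D-γ, D-ε}: its best feasible assignment gives total 284.
Compare {D-β, D-ε}: its best feasible assignment gives total 289.
Every other set of open sites that can feasibly serve all demand totals ≥ 284 even under its best assignment. Minimum: 272.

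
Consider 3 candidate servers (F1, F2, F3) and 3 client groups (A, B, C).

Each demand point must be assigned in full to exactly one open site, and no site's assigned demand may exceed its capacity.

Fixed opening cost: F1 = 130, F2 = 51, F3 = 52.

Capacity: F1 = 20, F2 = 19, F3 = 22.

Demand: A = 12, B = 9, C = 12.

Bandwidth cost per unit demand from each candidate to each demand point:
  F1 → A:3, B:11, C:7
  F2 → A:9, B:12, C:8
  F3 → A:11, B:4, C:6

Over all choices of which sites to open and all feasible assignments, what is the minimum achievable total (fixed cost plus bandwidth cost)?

319

Open {F2, F3}; cheapest assignment that respects the capacities:
  F2 (cap 19, load 12): A — cost 12×9 = 108
  F3 (cap 22, load 21): B, C — cost 9×4 + 12×6 = 108
  Shipping 216, fixed 103 → total 319.
  Any other capacity-feasible assignment to {F2, F3} ships for at least 216.
Compare {F1, F3}: its best feasible assignment gives total 326.
Compare {F1, F2, F3}: its best feasible assignment gives total 377.
Every other set of open sites that can feasibly serve all demand totals ≥ 326 even under its best assignment. Minimum: 319.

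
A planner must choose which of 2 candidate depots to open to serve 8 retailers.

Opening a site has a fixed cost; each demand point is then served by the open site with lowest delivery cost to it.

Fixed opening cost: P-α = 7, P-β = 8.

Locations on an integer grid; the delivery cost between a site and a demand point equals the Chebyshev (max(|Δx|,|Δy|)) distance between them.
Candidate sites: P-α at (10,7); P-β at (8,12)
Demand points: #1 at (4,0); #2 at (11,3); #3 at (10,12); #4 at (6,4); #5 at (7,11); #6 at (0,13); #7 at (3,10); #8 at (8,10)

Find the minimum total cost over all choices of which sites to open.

Open {P-α, P-β}: assign each demand point to its cheapest open site.
  #1→P-α 7, #2→P-α 4, #3→P-β 2, #4→P-α 4, #5→P-β 1, #6→P-β 8, #7→P-β 5, #8→P-β 2
  delivery cost 33, fixed 15 → total 48.
Compare {P-α}: delivery cost 44 + fixed 7 = 51.
Compare {P-β}: delivery cost 47 + fixed 8 = 55.

48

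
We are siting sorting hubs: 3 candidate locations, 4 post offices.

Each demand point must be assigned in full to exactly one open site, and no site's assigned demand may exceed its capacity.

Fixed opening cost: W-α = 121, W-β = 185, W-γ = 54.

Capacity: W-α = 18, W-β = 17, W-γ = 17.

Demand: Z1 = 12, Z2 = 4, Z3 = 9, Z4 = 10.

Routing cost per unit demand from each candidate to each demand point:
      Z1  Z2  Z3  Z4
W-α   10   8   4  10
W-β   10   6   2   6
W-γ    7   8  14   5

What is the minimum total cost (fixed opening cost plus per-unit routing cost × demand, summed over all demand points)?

Open {W-α, W-β, W-γ}; cheapest assignment that respects the capacities:
  W-α (cap 18, load 9): Z3 — cost 9×4 = 36
  W-β (cap 17, load 14): Z2, Z4 — cost 4×6 + 10×6 = 84
  W-γ (cap 17, load 12): Z1 — cost 12×7 = 84
  Shipping 204, fixed 360 → total 564.
  Any other capacity-feasible assignment to {W-α, W-β, W-γ} ships for at least 204.
Total demand is 35; every other set of sites either has combined capacity below 35 or cannot fit the demands without splitting one across sites, so {W-α, W-β, W-γ} is the only feasible choice of open sites. Minimum: 564.

564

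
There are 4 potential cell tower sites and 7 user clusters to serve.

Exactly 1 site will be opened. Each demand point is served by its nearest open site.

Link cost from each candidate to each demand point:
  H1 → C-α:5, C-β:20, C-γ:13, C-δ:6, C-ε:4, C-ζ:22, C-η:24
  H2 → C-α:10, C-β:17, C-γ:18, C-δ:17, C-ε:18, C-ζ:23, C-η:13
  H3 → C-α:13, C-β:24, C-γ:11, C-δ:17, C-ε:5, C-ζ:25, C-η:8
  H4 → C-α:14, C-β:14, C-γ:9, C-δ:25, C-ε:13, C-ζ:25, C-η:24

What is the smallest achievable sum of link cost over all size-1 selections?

Open {H1}.
  C-α→H1 5, C-β→H1 20, C-γ→H1 13, C-δ→H1 6, C-ε→H1 4, C-ζ→H1 22, C-η→H1 24  ⇒ total 94.
Compare {H3}: total 103.
Compare {H2}: total 116.
No size-1 selection does better; minimum is 94.

94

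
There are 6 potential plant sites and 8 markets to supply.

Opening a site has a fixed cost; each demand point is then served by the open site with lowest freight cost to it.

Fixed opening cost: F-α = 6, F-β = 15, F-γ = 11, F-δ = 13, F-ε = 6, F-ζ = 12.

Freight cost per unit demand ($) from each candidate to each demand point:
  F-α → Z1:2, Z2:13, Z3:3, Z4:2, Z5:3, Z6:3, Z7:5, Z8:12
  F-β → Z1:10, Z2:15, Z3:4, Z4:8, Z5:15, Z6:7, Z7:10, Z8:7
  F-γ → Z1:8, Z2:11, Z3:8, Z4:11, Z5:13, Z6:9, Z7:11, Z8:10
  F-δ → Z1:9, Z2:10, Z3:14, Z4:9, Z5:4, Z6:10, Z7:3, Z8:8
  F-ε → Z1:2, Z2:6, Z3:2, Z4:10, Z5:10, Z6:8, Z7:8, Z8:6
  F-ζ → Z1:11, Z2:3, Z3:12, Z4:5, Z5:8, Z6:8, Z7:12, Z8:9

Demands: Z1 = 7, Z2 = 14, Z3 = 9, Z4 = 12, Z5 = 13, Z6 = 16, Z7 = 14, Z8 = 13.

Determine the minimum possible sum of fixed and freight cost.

342

Open {F-α, F-δ, F-ε, F-ζ}: assign each demand point to its cheapest open site.
  Z1→F-α 7×2=14, Z2→F-ζ 14×3=42, Z3→F-ε 9×2=18, Z4→F-α 12×2=24, Z5→F-α 13×3=39, Z6→F-α 16×3=48, Z7→F-δ 14×3=42, Z8→F-ε 13×6=78
  freight cost 305, fixed 37 → total 342.
Compare {F-α, F-γ, F-δ, F-ε, F-ζ}: freight cost 305 + fixed 48 = 353.
Compare {F-α, F-ε, F-ζ}: freight cost 333 + fixed 24 = 357.
Compare {F-α, F-β, F-δ, F-ε, F-ζ}: freight cost 305 + fixed 52 = 357.
All other subsets cost ≥ 353. Minimum total cost: 342.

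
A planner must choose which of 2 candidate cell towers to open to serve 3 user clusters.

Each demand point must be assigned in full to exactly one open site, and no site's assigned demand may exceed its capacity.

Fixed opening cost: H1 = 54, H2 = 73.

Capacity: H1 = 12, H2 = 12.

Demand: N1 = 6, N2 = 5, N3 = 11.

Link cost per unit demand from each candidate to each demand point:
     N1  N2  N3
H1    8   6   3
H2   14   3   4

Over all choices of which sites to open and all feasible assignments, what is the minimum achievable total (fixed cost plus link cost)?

249

Open {H1, H2}; cheapest assignment that respects the capacities:
  H1 (cap 12, load 11): N1, N2 — cost 6×8 + 5×6 = 78
  H2 (cap 12, load 11): N3 — cost 11×4 = 44
  Shipping 122, fixed 127 → total 249.
  Any other capacity-feasible assignment to {H1, H2} ships for at least 122.
Total demand is 22 and no other set of sites has combined capacity ≥ 22, so {H1, H2} is the only feasible choice of open sites. Minimum: 249.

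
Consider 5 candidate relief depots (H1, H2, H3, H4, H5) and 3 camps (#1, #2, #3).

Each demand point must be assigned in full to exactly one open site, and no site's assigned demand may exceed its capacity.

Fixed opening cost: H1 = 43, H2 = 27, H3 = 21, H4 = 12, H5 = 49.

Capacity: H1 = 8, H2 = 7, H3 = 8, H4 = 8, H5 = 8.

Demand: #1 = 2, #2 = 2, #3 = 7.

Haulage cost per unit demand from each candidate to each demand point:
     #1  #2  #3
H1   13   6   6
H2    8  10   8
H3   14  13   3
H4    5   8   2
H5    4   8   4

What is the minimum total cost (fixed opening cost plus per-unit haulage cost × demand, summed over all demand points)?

Open {H3, H4}; cheapest assignment that respects the capacities:
  H3 (cap 8, load 7): #3 — cost 7×3 = 21
  H4 (cap 8, load 4): #1, #2 — cost 2×5 + 2×8 = 26
  Shipping 47, fixed 33 → total 80.
  Any other capacity-feasible assignment to {H3, H4} ships for at least 47.
Compare {H2, H4}: its best feasible assignment gives total 89.
Compare {H4, H5}: its best feasible assignment gives total 99.
Every other set of open sites that can feasibly serve all demand totals ≥ 89 even under its best assignment. Minimum: 80.

80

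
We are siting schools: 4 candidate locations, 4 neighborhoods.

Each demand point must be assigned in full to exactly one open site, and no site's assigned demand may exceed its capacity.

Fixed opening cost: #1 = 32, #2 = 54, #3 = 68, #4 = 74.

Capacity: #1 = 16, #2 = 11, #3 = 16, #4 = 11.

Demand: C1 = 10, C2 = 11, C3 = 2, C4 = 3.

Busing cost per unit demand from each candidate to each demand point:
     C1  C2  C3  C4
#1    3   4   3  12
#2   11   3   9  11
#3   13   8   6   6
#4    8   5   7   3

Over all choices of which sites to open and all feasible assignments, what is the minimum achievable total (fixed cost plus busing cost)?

191

Open {#1, #2}; cheapest assignment that respects the capacities:
  #1 (cap 16, load 15): C1, C3, C4 — cost 10×3 + 2×3 + 3×12 = 72
  #2 (cap 11, load 11): C2 — cost 11×3 = 33
  Shipping 105, fixed 86 → total 191.
  Any other capacity-feasible assignment to {#1, #2} ships for at least 105.
Compare {#1, #4}: its best feasible assignment gives total 233.
Compare {#1, #2, #4}: its best feasible assignment gives total 238.
Every other set of open sites that can feasibly serve all demand totals ≥ 233 even under its best assignment. Minimum: 191.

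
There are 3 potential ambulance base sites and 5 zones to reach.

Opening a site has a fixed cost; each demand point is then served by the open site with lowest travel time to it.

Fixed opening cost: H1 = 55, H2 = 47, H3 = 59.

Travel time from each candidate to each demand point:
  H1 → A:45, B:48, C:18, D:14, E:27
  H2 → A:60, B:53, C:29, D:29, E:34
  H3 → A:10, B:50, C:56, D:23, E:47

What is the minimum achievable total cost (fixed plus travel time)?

207

Open {H1}: assign each demand point to its cheapest open site.
  A→H1 45, B→H1 48, C→H1 18, D→H1 14, E→H1 27
  travel time 152, fixed 55 → total 207.
Compare {H1, H3}: travel time 117 + fixed 114 = 231.
Compare {H3}: travel time 186 + fixed 59 = 245.
Compare {H2}: travel time 205 + fixed 47 = 252.
All other subsets cost ≥ 231. Minimum total cost: 207.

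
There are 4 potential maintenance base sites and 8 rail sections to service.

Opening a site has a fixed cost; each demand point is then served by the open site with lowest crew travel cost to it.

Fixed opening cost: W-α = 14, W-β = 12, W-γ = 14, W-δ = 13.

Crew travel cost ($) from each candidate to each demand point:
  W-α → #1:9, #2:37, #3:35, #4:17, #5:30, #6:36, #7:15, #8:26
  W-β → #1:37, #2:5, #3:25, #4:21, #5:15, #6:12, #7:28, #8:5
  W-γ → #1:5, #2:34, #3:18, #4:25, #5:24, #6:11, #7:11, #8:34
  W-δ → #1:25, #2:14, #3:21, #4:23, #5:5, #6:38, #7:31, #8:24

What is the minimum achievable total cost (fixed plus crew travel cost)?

117

Open {W-β, W-γ}: assign each demand point to its cheapest open site.
  #1→W-γ 5, #2→W-β 5, #3→W-γ 18, #4→W-β 21, #5→W-β 15, #6→W-γ 11, #7→W-γ 11, #8→W-β 5
  crew travel cost 91, fixed 26 → total 117.
Compare {W-β, W-γ, W-δ}: crew travel cost 81 + fixed 39 = 120.
Compare {W-α, W-β, W-γ}: crew travel cost 87 + fixed 40 = 127.
Compare {W-α, W-β, W-δ}: crew travel cost 89 + fixed 39 = 128.
All other subsets cost ≥ 120. Minimum total cost: 117.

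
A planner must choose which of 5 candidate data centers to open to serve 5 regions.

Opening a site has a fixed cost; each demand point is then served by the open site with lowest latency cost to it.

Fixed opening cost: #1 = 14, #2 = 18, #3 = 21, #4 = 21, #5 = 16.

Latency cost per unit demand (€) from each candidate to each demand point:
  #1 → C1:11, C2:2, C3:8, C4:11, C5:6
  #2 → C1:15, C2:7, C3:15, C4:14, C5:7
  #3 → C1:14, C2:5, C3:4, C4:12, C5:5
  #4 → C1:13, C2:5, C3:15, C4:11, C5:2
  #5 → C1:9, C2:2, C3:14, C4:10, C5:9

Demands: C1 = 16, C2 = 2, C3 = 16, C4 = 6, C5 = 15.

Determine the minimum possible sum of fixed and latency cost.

360

Open {#3, #4, #5}: assign each demand point to its cheapest open site.
  C1→#5 16×9=144, C2→#5 2×2=4, C3→#3 16×4=64, C4→#5 6×10=60, C5→#4 15×2=30
  latency cost 302, fixed 58 → total 360.
Compare {#1, #3, #4, #5}: latency cost 302 + fixed 72 = 374.
Compare {#2, #3, #4, #5}: latency cost 302 + fixed 76 = 378.
Compare {#3, #5}: latency cost 347 + fixed 37 = 384.
All other subsets cost ≥ 374. Minimum total cost: 360.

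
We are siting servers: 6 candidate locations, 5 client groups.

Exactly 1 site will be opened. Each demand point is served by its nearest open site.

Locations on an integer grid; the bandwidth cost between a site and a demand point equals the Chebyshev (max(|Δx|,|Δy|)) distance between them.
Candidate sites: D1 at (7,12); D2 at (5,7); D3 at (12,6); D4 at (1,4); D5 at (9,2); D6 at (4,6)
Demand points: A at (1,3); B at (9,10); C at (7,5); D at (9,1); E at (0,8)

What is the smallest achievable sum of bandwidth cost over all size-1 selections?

Open {D6}.
  A→D6 3, B→D6 5, C→D6 3, D→D6 5, E→D6 4  ⇒ total 20.
Compare {D2}: total 21.
Compare {D4}: total 27.
No size-1 selection does better; minimum is 20.

20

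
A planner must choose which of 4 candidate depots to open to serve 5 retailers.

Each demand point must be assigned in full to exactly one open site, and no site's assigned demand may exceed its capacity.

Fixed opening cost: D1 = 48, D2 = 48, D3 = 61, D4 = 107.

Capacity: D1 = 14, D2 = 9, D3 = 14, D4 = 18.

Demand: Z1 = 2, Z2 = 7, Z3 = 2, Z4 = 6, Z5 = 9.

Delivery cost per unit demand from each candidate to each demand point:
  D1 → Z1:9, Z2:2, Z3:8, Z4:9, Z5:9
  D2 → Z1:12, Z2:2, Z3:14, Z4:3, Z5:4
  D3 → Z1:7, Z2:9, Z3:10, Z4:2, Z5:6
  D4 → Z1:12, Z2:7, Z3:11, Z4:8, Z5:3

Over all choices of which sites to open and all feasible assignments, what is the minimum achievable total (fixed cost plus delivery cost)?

249

Open {D1, D2, D3}; cheapest assignment that respects the capacities:
  D1 (cap 14, load 9): Z2, Z3 — cost 7×2 + 2×8 = 30
  D2 (cap 9, load 9): Z5 — cost 9×4 = 36
  D3 (cap 14, load 8): Z1, Z4 — cost 2×7 + 6×2 = 26
  Shipping 92, fixed 157 → total 249.
  Any other capacity-feasible assignment to {D1, D2, D3} ships for at least 92.
Compare {D1, D3}: its best feasible assignment gives total 265.
Compare {D1, D4}: its best feasible assignment gives total 278.
Every other set of open sites that can feasibly serve all demand totals ≥ 265 even under its best assignment. Minimum: 249.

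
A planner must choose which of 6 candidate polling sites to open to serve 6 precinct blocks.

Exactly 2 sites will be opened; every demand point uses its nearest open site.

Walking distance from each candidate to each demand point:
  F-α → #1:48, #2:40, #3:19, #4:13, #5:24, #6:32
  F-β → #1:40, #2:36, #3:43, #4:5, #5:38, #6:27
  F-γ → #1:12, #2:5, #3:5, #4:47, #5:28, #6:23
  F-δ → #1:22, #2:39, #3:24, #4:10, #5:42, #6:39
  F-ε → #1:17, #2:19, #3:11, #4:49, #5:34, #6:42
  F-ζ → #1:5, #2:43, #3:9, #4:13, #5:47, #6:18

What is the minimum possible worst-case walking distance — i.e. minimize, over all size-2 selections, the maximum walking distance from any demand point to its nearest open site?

24

Open {F-α, F-γ}.
  Farthest demand point is #5 at walking distance 24 (to F-α); all others are ≤ 24.
With {F-β, F-γ} the worst case is 28.
With {F-γ, F-δ} the worst case is 28.
No size-2 selection achieves below 24.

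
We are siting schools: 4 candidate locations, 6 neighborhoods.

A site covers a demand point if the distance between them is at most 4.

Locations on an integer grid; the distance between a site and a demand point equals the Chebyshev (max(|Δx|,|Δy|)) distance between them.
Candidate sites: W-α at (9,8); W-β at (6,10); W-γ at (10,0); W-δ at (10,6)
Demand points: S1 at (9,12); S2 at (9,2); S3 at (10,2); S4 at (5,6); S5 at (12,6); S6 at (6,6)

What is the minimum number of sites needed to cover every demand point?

2

Coverage sets (demand points within 4 of each site):
  W-α: {S1, S4, S5, S6}
  W-β: {S1, S4, S6}
  W-γ: {S2, S3}
  W-δ: {S2, S3, S5, S6}
No single site covers all 6 demand points.
But {W-α, W-γ} covers everything, so the minimum is 2.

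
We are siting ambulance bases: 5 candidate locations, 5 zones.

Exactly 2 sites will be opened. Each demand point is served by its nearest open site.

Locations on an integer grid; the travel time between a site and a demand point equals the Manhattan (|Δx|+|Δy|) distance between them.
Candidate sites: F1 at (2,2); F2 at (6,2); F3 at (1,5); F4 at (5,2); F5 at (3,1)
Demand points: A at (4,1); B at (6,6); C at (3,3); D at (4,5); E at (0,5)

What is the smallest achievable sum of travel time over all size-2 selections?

13

Open {F3, F5}.
  A→F5 1, B→F3 6, C→F5 2, D→F3 3, E→F3 1  ⇒ total 13.
Compare {F3, F4}: total 14.
Compare {F1, F3}: total 15.
No size-2 selection does better; minimum is 13.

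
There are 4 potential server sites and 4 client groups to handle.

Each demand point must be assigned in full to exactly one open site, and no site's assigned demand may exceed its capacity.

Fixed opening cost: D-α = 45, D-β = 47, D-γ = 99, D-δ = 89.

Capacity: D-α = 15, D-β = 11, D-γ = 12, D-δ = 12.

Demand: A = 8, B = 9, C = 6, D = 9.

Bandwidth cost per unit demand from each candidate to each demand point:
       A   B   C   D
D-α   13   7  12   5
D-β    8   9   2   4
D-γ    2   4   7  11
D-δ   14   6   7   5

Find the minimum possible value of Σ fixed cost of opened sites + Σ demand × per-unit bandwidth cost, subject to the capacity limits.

Open {D-α, D-β, D-γ}; cheapest assignment that respects the capacities:
  D-α (cap 15, load 15): B, C — cost 9×7 + 6×12 = 135
  D-β (cap 11, load 9): D — cost 9×4 = 36
  D-γ (cap 12, load 8): A — cost 8×2 = 16
  Shipping 187, fixed 191 → total 378.
  Any other capacity-feasible assignment to {D-α, D-β, D-γ} ships for at least 187.
Compare {D-α, D-β, D-γ, D-δ}: its best feasible assignment gives total 407.
Compare {D-α, D-β, D-δ}: its best feasible assignment gives total 416.
Every other set of open sites that can feasibly serve all demand totals ≥ 407 even under its best assignment. Minimum: 378.

378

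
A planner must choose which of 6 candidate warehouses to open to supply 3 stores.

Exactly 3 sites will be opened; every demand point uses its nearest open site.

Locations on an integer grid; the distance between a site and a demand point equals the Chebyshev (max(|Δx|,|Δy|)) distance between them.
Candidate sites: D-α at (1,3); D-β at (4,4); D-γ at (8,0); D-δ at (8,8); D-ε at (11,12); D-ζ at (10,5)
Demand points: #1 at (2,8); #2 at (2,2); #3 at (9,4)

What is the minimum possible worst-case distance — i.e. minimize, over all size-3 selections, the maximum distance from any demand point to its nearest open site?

Open {D-α, D-β, D-γ}.
  Farthest demand point is #1 at distance 4 (to D-β); all others are ≤ 4.
With {D-α, D-β, D-δ} the worst case is 4.
With {D-α, D-β, D-ζ} the worst case is 4.
No size-3 selection achieves below 4.

4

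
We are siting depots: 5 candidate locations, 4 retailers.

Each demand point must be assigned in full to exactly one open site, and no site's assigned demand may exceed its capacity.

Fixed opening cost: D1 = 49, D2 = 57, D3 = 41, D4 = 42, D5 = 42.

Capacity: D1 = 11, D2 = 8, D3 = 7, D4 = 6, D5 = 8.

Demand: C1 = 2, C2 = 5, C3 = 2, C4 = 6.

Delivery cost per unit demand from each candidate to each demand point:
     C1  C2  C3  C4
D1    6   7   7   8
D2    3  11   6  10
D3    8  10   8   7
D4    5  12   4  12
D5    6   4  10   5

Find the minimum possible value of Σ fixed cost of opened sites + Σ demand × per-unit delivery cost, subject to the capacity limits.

Open {D1, D5}; cheapest assignment that respects the capacities:
  D1 (cap 11, load 9): C1, C2, C3 — cost 2×6 + 5×7 + 2×7 = 61
  D5 (cap 8, load 6): C4 — cost 6×5 = 30
  Shipping 91, fixed 91 → total 182.
  Any other capacity-feasible assignment to {D1, D5} ships for at least 91.
Compare {D3, D5}: its best feasible assignment gives total 191.
Compare {D1, D4}: its best feasible assignment gives total 192.
Every other set of open sites that can feasibly serve all demand totals ≥ 191 even under its best assignment. Minimum: 182.

182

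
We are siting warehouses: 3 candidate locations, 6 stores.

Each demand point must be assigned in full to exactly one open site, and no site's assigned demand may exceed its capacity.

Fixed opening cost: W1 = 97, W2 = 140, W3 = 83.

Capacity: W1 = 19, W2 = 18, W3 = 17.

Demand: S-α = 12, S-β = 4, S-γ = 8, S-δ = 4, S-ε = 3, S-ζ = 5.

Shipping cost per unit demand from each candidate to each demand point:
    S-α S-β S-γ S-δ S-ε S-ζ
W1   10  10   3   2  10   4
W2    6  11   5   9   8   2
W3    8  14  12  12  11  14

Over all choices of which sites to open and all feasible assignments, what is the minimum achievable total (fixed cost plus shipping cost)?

Open {W1, W2}; cheapest assignment that respects the capacities:
  W1 (cap 19, load 19): S-β, S-γ, S-δ, S-ε — cost 4×10 + 8×3 + 4×2 + 3×10 = 102
  W2 (cap 18, load 17): S-α, S-ζ — cost 12×6 + 5×2 = 82
  Shipping 184, fixed 237 → total 421.
  Any other capacity-feasible assignment to {W1, W2} ships for at least 184.
Compare {W1, W3}: its best feasible assignment gives total 448.
Compare {W1, W2, W3}: its best feasible assignment gives total 504.
Every other set of open sites that can feasibly serve all demand totals ≥ 448 even under its best assignment. Minimum: 421.

421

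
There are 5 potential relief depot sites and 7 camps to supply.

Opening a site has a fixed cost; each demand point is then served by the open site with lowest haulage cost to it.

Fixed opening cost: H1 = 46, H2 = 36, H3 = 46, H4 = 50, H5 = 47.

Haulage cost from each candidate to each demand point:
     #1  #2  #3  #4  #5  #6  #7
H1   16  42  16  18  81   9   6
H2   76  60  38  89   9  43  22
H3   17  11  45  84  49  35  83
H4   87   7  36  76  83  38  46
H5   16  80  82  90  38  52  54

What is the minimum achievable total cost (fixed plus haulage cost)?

198

Open {H1, H2}: assign each demand point to its cheapest open site.
  #1→H1 16, #2→H1 42, #3→H1 16, #4→H1 18, #5→H2 9, #6→H1 9, #7→H1 6
  haulage cost 116, fixed 82 → total 198.
Compare {H1, H2, H3}: haulage cost 85 + fixed 128 = 213.
Compare {H1, H2, H4}: haulage cost 81 + fixed 132 = 213.
Compare {H1, H3}: haulage cost 125 + fixed 92 = 217.
All other subsets cost ≥ 213. Minimum total cost: 198.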